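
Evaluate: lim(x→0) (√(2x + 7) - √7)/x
This is a standard limit.

Factor or rationalize the expression:
  lim(x→0) (√(2x + 7) - √7)/x = sqrt(7)/7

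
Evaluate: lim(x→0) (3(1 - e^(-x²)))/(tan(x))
This is a 0/0 indeterminate form.

Apply L'Hôpital's rule: differentiate numerator and denominator separately.
  f(x) = 3 - 3·e^(-x^2)   ⇒   f'(x) = 6·x·e^(-x^2)
  g(x) = tan(x)   ⇒   g'(x) = tan(x)^2 + 1
  lim(x→0) f'(x)/g'(x) = lim(x→0) (6·x·e^(-x^2))/(tan(x)^2 + 1)
  = 0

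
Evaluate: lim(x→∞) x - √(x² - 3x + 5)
This is an ∞-∞ indeterminate form.

Combine fractions or rationalize to convert ∞-∞ to 0/0 form:
  lim(x→∞) x - √(x² - 3x + 5) = 3/2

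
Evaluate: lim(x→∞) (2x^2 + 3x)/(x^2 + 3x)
This is an ∞/∞ indeterminate form.

Apply L'Hôpital's rule: differentiate numerator and denominator separately.
  f(x) = 2·x^2 + 3·x   ⇒   f'(x) = 4·x + 3
  g(x) = x^2 + 3·x   ⇒   g'(x) = 2·x + 3
  lim(x→∞) f'(x)/g'(x) = lim(x→∞) (4·x + 3)/(2·x + 3)
  = 2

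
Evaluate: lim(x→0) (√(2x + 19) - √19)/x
This is a standard limit.

Factor or rationalize the expression:
  lim(x→0) (√(2x + 19) - √19)/x = sqrt(19)/19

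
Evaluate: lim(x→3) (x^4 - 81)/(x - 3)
This is a standard limit.

Factor or rationalize the expression:
  lim(x→3) (x^4 - 81)/(x - 3) = 108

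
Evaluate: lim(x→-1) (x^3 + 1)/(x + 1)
This is a standard limit.

Factor or rationalize the expression:
  lim(x→-1) (x^3 + 1)/(x + 1) = 3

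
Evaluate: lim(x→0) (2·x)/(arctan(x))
This is a 0/0 indeterminate form.

Apply L'Hôpital's rule: differentiate numerator and denominator separately.
  f(x) = 2·x   ⇒   f'(x) = 2
  g(x) = atan(x)   ⇒   g'(x) = 1/(x^2 + 1)
  lim(x→0) f'(x)/g'(x) = lim(x→0) (2)/(1/(x^2 + 1))
  = 2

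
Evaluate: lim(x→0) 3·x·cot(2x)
This is a 0·∞ indeterminate form.

Rewrite 0·∞ as a quotient (0/0 or ∞/∞ form), then apply L'Hôpital's rule:
  lim(x→0) 3·x·cot(2x) = 3/2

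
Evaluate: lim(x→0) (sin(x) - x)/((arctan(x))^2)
This is a 0/0 indeterminate form.

Apply L'Hôpital's rule: differentiate numerator and denominator separately.
  f(x) = -x + sin(x)   ⇒   f'(x) = cos(x) - 1
  g(x) = atan(x)^2   ⇒   g'(x) = 2·atan(x)/(x^2 + 1)
  lim(x→0) f'(x)/g'(x) = lim(x→0) (cos(x) - 1)/(2·atan(x)/(x^2 + 1))
  = 0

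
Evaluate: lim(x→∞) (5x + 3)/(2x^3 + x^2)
This is an ∞/∞ indeterminate form.

Apply L'Hôpital's rule: differentiate numerator and denominator separately.
  f(x) = 5·x + 3   ⇒   f'(x) = 5
  g(x) = 2·x^3 + x^2   ⇒   g'(x) = 6·x^2 + 2·x
  lim(x→∞) f'(x)/g'(x) = lim(x→∞) (5)/(6·x^2 + 2·x)
  = 0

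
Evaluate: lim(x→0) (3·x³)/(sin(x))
This is a 0/0 indeterminate form.

Apply L'Hôpital's rule: differentiate numerator and denominator separately.
  f(x) = 3·x^3   ⇒   f'(x) = 9·x^2
  g(x) = sin(x)   ⇒   g'(x) = cos(x)
  lim(x→0) f'(x)/g'(x) = lim(x→0) (9·x^2)/(cos(x))
  = 0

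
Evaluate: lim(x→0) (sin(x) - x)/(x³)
This is a 0/0 indeterminate form.

Apply L'Hôpital's rule: differentiate numerator and denominator separately.
  f(x) = -x + sin(x)   ⇒   f'(x) = cos(x) - 1
  g(x) = x^3   ⇒   g'(x) = 3·x^2
  lim(x→0) f'(x)/g'(x) = lim(x→0) (cos(x) - 1)/(3·x^2)
  = -1/6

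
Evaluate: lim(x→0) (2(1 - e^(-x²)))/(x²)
This is a 0/0 indeterminate form.

Apply L'Hôpital's rule: differentiate numerator and denominator separately.
  f(x) = 2 - 2·e^(-x^2)   ⇒   f'(x) = 4·x·e^(-x^2)
  g(x) = x^2   ⇒   g'(x) = 2·x
  lim(x→0) f'(x)/g'(x) = lim(x→0) (4·x·e^(-x^2))/(2·x)
  = 2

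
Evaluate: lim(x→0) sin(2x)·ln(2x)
This is a 0·∞ indeterminate form.

Rewrite 0·∞ as a quotient (0/0 or ∞/∞ form), then apply L'Hôpital's rule:
  lim(x→0) sin(2x)·ln(2x) = 0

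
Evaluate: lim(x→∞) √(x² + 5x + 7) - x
This is an ∞-∞ indeterminate form.

Combine fractions or rationalize to convert ∞-∞ to 0/0 form:
  lim(x→∞) √(x² + 5x + 7) - x = 5/2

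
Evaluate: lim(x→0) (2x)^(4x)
This is an exponential indeterminate form.

For exponential indeterminate forms, take the natural log:
  Let L = lim(x→0) (2x)^(4x)
  Then ln(L) = lim(x→0) [exponent × ln(base)]
  Evaluate using L'Hôpital or standard limits, then exponentiate.
  L = 1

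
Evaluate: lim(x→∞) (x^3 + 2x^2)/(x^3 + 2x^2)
This is an ∞/∞ indeterminate form.

Apply L'Hôpital's rule: differentiate numerator and denominator separately.
  f(x) = x^3 + 2·x^2   ⇒   f'(x) = 3·x^2 + 4·x
  g(x) = x^3 + 2·x^2   ⇒   g'(x) = 3·x^2 + 4·x
  lim(x→∞) f'(x)/g'(x) = lim(x→∞) (3·x^2 + 4·x)/(3·x^2 + 4·x)
  = 1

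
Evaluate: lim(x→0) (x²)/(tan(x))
This is a 0/0 indeterminate form.

Apply L'Hôpital's rule: differentiate numerator and denominator separately.
  f(x) = x^2   ⇒   f'(x) = 2·x
  g(x) = tan(x)   ⇒   g'(x) = tan(x)^2 + 1
  lim(x→0) f'(x)/g'(x) = lim(x→0) (2·x)/(tan(x)^2 + 1)
  = 0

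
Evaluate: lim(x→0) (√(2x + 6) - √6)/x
This is a standard limit.

Factor or rationalize the expression:
  lim(x→0) (√(2x + 6) - √6)/x = sqrt(6)/6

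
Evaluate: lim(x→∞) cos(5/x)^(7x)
This is an exponential indeterminate form.

For exponential indeterminate forms, take the natural log:
  Let L = lim(x→∞) cos(5/x)^(7x)
  Then ln(L) = lim(x→∞) [exponent × ln(base)]
  Evaluate using L'Hôpital or standard limits, then exponentiate.
  L = 1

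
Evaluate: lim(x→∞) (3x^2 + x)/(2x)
This is an ∞/∞ indeterminate form.

Apply L'Hôpital's rule: differentiate numerator and denominator separately.
  f(x) = 3·x^2 + x   ⇒   f'(x) = 6·x + 1
  g(x) = 2·x   ⇒   g'(x) = 2
  lim(x→∞) f'(x)/g'(x) = lim(x→∞) (6·x + 1)/(2)
  = ∞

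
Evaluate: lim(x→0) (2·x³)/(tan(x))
This is a 0/0 indeterminate form.

Apply L'Hôpital's rule: differentiate numerator and denominator separately.
  f(x) = 2·x^3   ⇒   f'(x) = 6·x^2
  g(x) = tan(x)   ⇒   g'(x) = tan(x)^2 + 1
  lim(x→0) f'(x)/g'(x) = lim(x→0) (6·x^2)/(tan(x)^2 + 1)
  = 0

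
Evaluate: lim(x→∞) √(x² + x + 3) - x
This is an ∞-∞ indeterminate form.

Combine fractions or rationalize to convert ∞-∞ to 0/0 form:
  lim(x→∞) √(x² + x + 3) - x = 1/2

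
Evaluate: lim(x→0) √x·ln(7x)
This is a 0·∞ indeterminate form.

Rewrite 0·∞ as a quotient (0/0 or ∞/∞ form), then apply L'Hôpital's rule:
  lim(x→0) √x·ln(7x) = 0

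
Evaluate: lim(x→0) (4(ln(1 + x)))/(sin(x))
This is a 0/0 indeterminate form.

Apply L'Hôpital's rule: differentiate numerator and denominator separately.
  f(x) = 4·ln(x + 1)   ⇒   f'(x) = 4/(x + 1)
  g(x) = sin(x)   ⇒   g'(x) = cos(x)
  lim(x→0) f'(x)/g'(x) = lim(x→0) (4/(x + 1))/(cos(x))
  = 4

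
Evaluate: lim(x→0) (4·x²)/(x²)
This is a 0/0 indeterminate form.

Apply L'Hôpital's rule: differentiate numerator and denominator separately.
  f(x) = 4·x^2   ⇒   f'(x) = 8·x
  g(x) = x^2   ⇒   g'(x) = 2·x
  lim(x→0) f'(x)/g'(x) = lim(x→0) (8·x)/(2·x)
  = 4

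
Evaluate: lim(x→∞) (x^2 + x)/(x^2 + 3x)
This is an ∞/∞ indeterminate form.

Apply L'Hôpital's rule: differentiate numerator and denominator separately.
  f(x) = x^2 + x   ⇒   f'(x) = 2·x + 1
  g(x) = x^2 + 3·x   ⇒   g'(x) = 2·x + 3
  lim(x→∞) f'(x)/g'(x) = lim(x→∞) (2·x + 1)/(2·x + 3)
  = 1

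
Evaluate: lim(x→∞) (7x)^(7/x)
This is an exponential indeterminate form.

For exponential indeterminate forms, take the natural log:
  Let L = lim(x→∞) (7x)^(7/x)
  Then ln(L) = lim(x→∞) [exponent × ln(base)]
  Evaluate using L'Hôpital or standard limits, then exponentiate.
  L = 1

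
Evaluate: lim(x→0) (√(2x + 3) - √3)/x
This is a standard limit.

Factor or rationalize the expression:
  lim(x→0) (√(2x + 3) - √3)/x = sqrt(3)/3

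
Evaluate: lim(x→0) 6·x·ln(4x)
This is a 0·∞ indeterminate form.

Rewrite 0·∞ as a quotient (0/0 or ∞/∞ form), then apply L'Hôpital's rule:
  lim(x→0) 6·x·ln(4x) = 0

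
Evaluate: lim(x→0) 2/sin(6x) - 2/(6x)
This is an ∞-∞ indeterminate form.

Combine fractions or rationalize to convert ∞-∞ to 0/0 form:
  lim(x→0) 2/sin(6x) - 2/(6x) = 0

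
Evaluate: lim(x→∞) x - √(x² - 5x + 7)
This is an ∞-∞ indeterminate form.

Combine fractions or rationalize to convert ∞-∞ to 0/0 form:
  lim(x→∞) x - √(x² - 5x + 7) = 5/2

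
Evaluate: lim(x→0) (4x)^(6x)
This is an exponential indeterminate form.

For exponential indeterminate forms, take the natural log:
  Let L = lim(x→0) (4x)^(6x)
  Then ln(L) = lim(x→0) [exponent × ln(base)]
  Evaluate using L'Hôpital or standard limits, then exponentiate.
  L = 1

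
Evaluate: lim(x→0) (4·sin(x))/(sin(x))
This is a 0/0 indeterminate form.

Apply L'Hôpital's rule: differentiate numerator and denominator separately.
  f(x) = 4·sin(x)   ⇒   f'(x) = 4·cos(x)
  g(x) = sin(x)   ⇒   g'(x) = cos(x)
  lim(x→0) f'(x)/g'(x) = lim(x→0) (4·cos(x))/(cos(x))
  = 4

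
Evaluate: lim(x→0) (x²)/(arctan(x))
This is a 0/0 indeterminate form.

Apply L'Hôpital's rule: differentiate numerator and denominator separately.
  f(x) = x^2   ⇒   f'(x) = 2·x
  g(x) = atan(x)   ⇒   g'(x) = 1/(x^2 + 1)
  lim(x→0) f'(x)/g'(x) = lim(x→0) (2·x)/(1/(x^2 + 1))
  = 0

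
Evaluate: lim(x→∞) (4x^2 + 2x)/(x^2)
This is an ∞/∞ indeterminate form.

Apply L'Hôpital's rule: differentiate numerator and denominator separately.
  f(x) = 4·x^2 + 2·x   ⇒   f'(x) = 8·x + 2
  g(x) = x^2   ⇒   g'(x) = 2·x
  lim(x→∞) f'(x)/g'(x) = lim(x→∞) (8·x + 2)/(2·x)
  = 4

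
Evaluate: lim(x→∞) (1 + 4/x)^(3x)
This is an exponential indeterminate form.

For exponential indeterminate forms, take the natural log:
  Let L = lim(x→∞) (1 + 4/x)^(3x)
  Then ln(L) = lim(x→∞) [exponent × ln(base)]
  Evaluate using L'Hôpital or standard limits, then exponentiate.
  L = e^(12)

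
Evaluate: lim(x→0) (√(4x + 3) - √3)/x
This is a standard limit.

Factor or rationalize the expression:
  lim(x→0) (√(4x + 3) - √3)/x = 2·sqrt(3)/3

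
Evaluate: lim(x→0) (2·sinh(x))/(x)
This is a 0/0 indeterminate form.

Apply L'Hôpital's rule: differentiate numerator and denominator separately.
  f(x) = 2·sinh(x)   ⇒   f'(x) = 2·cosh(x)
  g(x) = x   ⇒   g'(x) = 1
  lim(x→0) f'(x)/g'(x) = lim(x→0) (2·cosh(x))/(1)
  = 2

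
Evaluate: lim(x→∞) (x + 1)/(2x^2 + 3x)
This is an ∞/∞ indeterminate form.

Apply L'Hôpital's rule: differentiate numerator and denominator separately.
  f(x) = x + 1   ⇒   f'(x) = 1
  g(x) = 2·x^2 + 3·x   ⇒   g'(x) = 4·x + 3
  lim(x→∞) f'(x)/g'(x) = lim(x→∞) (1)/(4·x + 3)
  = 0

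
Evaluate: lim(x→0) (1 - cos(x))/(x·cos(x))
This is a 0/0 indeterminate form.

Apply L'Hôpital's rule: differentiate numerator and denominator separately.
  f(x) = 1 - cos(x)   ⇒   f'(x) = sin(x)
  g(x) = x·cos(x)   ⇒   g'(x) = -x·sin(x) + cos(x)
  lim(x→0) f'(x)/g'(x) = lim(x→0) (sin(x))/(-x·sin(x) + cos(x))
  = 0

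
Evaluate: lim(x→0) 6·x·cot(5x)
This is a 0·∞ indeterminate form.

Rewrite 0·∞ as a quotient (0/0 or ∞/∞ form), then apply L'Hôpital's rule:
  lim(x→0) 6·x·cot(5x) = 6/5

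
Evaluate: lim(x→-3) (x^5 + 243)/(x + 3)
This is a standard limit.

Factor or rationalize the expression:
  lim(x→-3) (x^5 + 243)/(x + 3) = 405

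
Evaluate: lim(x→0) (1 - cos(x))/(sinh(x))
This is a 0/0 indeterminate form.

Apply L'Hôpital's rule: differentiate numerator and denominator separately.
  f(x) = 1 - cos(x)   ⇒   f'(x) = sin(x)
  g(x) = sinh(x)   ⇒   g'(x) = cosh(x)
  lim(x→0) f'(x)/g'(x) = lim(x→0) (sin(x))/(cosh(x))
  = 0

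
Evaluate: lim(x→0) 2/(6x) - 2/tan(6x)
This is an ∞-∞ indeterminate form.

Combine fractions or rationalize to convert ∞-∞ to 0/0 form:
  lim(x→0) 2/(6x) - 2/tan(6x) = 0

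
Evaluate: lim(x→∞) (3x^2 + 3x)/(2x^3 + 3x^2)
This is an ∞/∞ indeterminate form.

Apply L'Hôpital's rule: differentiate numerator and denominator separately.
  f(x) = 3·x^2 + 3·x   ⇒   f'(x) = 6·x + 3
  g(x) = 2·x^3 + 3·x^2   ⇒   g'(x) = 6·x^2 + 6·x
  lim(x→∞) f'(x)/g'(x) = lim(x→∞) (6·x + 3)/(6·x^2 + 6·x)
  = 0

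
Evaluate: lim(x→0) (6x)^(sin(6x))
This is an exponential indeterminate form.

For exponential indeterminate forms, take the natural log:
  Let L = lim(x→0) (6x)^(sin(6x))
  Then ln(L) = lim(x→0) [exponent × ln(base)]
  Evaluate using L'Hôpital or standard limits, then exponentiate.
  L = 1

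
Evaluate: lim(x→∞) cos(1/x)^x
This is an exponential indeterminate form.

For exponential indeterminate forms, take the natural log:
  Let L = lim(x→∞) cos(1/x)^x
  Then ln(L) = lim(x→∞) [exponent × ln(base)]
  Evaluate using L'Hôpital or standard limits, then exponentiate.
  L = 1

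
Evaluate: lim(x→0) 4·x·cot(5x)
This is a 0·∞ indeterminate form.

Rewrite 0·∞ as a quotient (0/0 or ∞/∞ form), then apply L'Hôpital's rule:
  lim(x→0) 4·x·cot(5x) = 4/5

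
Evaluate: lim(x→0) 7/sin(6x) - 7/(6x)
This is an ∞-∞ indeterminate form.

Combine fractions or rationalize to convert ∞-∞ to 0/0 form:
  lim(x→0) 7/sin(6x) - 7/(6x) = 0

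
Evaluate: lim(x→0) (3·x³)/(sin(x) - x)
This is a 0/0 indeterminate form.

Apply L'Hôpital's rule: differentiate numerator and denominator separately.
  f(x) = 3·x^3   ⇒   f'(x) = 9·x^2
  g(x) = -x + sin(x)   ⇒   g'(x) = cos(x) - 1
  lim(x→0) f'(x)/g'(x) = lim(x→0) (9·x^2)/(cos(x) - 1)
  = -18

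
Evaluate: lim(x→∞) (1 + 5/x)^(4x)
This is an exponential indeterminate form.

For exponential indeterminate forms, take the natural log:
  Let L = lim(x→∞) (1 + 5/x)^(4x)
  Then ln(L) = lim(x→∞) [exponent × ln(base)]
  Evaluate using L'Hôpital or standard limits, then exponentiate.
  L = e^(20)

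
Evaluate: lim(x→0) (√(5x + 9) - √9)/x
This is a standard limit.

Factor or rationalize the expression:
  lim(x→0) (√(5x + 9) - √9)/x = 5/6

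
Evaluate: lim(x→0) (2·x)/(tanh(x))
This is a 0/0 indeterminate form.

Apply L'Hôpital's rule: differentiate numerator and denominator separately.
  f(x) = 2·x   ⇒   f'(x) = 2
  g(x) = tanh(x)   ⇒   g'(x) = 1 - tanh(x)^2
  lim(x→0) f'(x)/g'(x) = lim(x→0) (2)/(1 - tanh(x)^2)
  = 2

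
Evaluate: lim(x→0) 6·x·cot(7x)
This is a 0·∞ indeterminate form.

Rewrite 0·∞ as a quotient (0/0 or ∞/∞ form), then apply L'Hôpital's rule:
  lim(x→0) 6·x·cot(7x) = 6/7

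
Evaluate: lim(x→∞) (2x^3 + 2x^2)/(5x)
This is an ∞/∞ indeterminate form.

Apply L'Hôpital's rule: differentiate numerator and denominator separately.
  f(x) = 2·x^3 + 2·x^2   ⇒   f'(x) = 6·x^2 + 4·x
  g(x) = 5·x   ⇒   g'(x) = 5
  lim(x→∞) f'(x)/g'(x) = lim(x→∞) (6·x^2 + 4·x)/(5)
  = ∞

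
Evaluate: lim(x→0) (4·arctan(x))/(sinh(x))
This is a 0/0 indeterminate form.

Apply L'Hôpital's rule: differentiate numerator and denominator separately.
  f(x) = 4·atan(x)   ⇒   f'(x) = 4/(x^2 + 1)
  g(x) = sinh(x)   ⇒   g'(x) = cosh(x)
  lim(x→0) f'(x)/g'(x) = lim(x→0) (4/(x^2 + 1))/(cosh(x))
  = 4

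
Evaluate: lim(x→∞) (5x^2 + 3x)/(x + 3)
This is an ∞/∞ indeterminate form.

Apply L'Hôpital's rule: differentiate numerator and denominator separately.
  f(x) = 5·x^2 + 3·x   ⇒   f'(x) = 10·x + 3
  g(x) = x + 3   ⇒   g'(x) = 1
  lim(x→∞) f'(x)/g'(x) = lim(x→∞) (10·x + 3)/(1)
  = ∞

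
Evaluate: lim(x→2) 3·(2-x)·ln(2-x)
This is a 0·∞ indeterminate form.

Rewrite 0·∞ as a quotient (0/0 or ∞/∞ form), then apply L'Hôpital's rule:
  lim(x→2) 3·(2-x)·ln(2-x) = 0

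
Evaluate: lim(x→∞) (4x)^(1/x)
This is an exponential indeterminate form.

For exponential indeterminate forms, take the natural log:
  Let L = lim(x→∞) (4x)^(1/x)
  Then ln(L) = lim(x→∞) [exponent × ln(base)]
  Evaluate using L'Hôpital or standard limits, then exponentiate.
  L = 1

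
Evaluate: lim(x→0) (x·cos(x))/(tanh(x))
This is a 0/0 indeterminate form.

Apply L'Hôpital's rule: differentiate numerator and denominator separately.
  f(x) = x·cos(x)   ⇒   f'(x) = -x·sin(x) + cos(x)
  g(x) = tanh(x)   ⇒   g'(x) = 1 - tanh(x)^2
  lim(x→0) f'(x)/g'(x) = lim(x→0) (-x·sin(x) + cos(x))/(1 - tanh(x)^2)
  = 1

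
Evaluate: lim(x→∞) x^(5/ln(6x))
This is an exponential indeterminate form.

For exponential indeterminate forms, take the natural log:
  Let L = lim(x→∞) x^(5/ln(6x))
  Then ln(L) = lim(x→∞) [exponent × ln(base)]
  Evaluate using L'Hôpital or standard limits, then exponentiate.
  L = e^(5)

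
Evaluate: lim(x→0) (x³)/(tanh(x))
This is a 0/0 indeterminate form.

Apply L'Hôpital's rule: differentiate numerator and denominator separately.
  f(x) = x^3   ⇒   f'(x) = 3·x^2
  g(x) = tanh(x)   ⇒   g'(x) = 1 - tanh(x)^2
  lim(x→0) f'(x)/g'(x) = lim(x→0) (3·x^2)/(1 - tanh(x)^2)
  = 0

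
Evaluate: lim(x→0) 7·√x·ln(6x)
This is a 0·∞ indeterminate form.

Rewrite 0·∞ as a quotient (0/0 or ∞/∞ form), then apply L'Hôpital's rule:
  lim(x→0) 7·√x·ln(6x) = 0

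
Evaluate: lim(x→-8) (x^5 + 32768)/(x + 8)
This is a standard limit.

Factor or rationalize the expression:
  lim(x→-8) (x^5 + 32768)/(x + 8) = 20480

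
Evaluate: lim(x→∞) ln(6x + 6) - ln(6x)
This is an ∞-∞ indeterminate form.

Combine fractions or rationalize to convert ∞-∞ to 0/0 form:
  lim(x→∞) ln(6x + 6) - ln(6x) = 0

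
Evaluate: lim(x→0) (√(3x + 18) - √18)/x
This is a standard limit.

Factor or rationalize the expression:
  lim(x→0) (√(3x + 18) - √18)/x = sqrt(2)/4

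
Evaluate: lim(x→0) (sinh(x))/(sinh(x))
This is a 0/0 indeterminate form.

Apply L'Hôpital's rule: differentiate numerator and denominator separately.
  f(x) = sinh(x)   ⇒   f'(x) = cosh(x)
  g(x) = sinh(x)   ⇒   g'(x) = cosh(x)
  lim(x→0) f'(x)/g'(x) = lim(x→0) (cosh(x))/(cosh(x))
  = 1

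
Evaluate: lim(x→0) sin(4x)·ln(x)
This is a 0·∞ indeterminate form.

Rewrite 0·∞ as a quotient (0/0 or ∞/∞ form), then apply L'Hôpital's rule:
  lim(x→0) sin(4x)·ln(x) = 0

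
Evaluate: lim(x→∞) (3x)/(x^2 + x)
This is an ∞/∞ indeterminate form.

Apply L'Hôpital's rule: differentiate numerator and denominator separately.
  f(x) = 3·x   ⇒   f'(x) = 3
  g(x) = x^2 + x   ⇒   g'(x) = 2·x + 1
  lim(x→∞) f'(x)/g'(x) = lim(x→∞) (3)/(2·x + 1)
  = 0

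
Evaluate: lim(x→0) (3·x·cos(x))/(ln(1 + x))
This is a 0/0 indeterminate form.

Apply L'Hôpital's rule: differentiate numerator and denominator separately.
  f(x) = 3·x·cos(x)   ⇒   f'(x) = -3·x·sin(x) + 3·cos(x)
  g(x) = ln(x + 1)   ⇒   g'(x) = 1/(x + 1)
  lim(x→0) f'(x)/g'(x) = lim(x→0) (-3·x·sin(x) + 3·cos(x))/(1/(x + 1))
  = 3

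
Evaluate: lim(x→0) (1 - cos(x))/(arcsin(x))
This is a 0/0 indeterminate form.

Apply L'Hôpital's rule: differentiate numerator and denominator separately.
  f(x) = 1 - cos(x)   ⇒   f'(x) = sin(x)
  g(x) = asin(x)   ⇒   g'(x) = 1/sqrt(1 - x^2)
  lim(x→0) f'(x)/g'(x) = lim(x→0) (sin(x))/(1/sqrt(1 - x^2))
  = 0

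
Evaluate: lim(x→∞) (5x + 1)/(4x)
This is an ∞/∞ indeterminate form.

Apply L'Hôpital's rule: differentiate numerator and denominator separately.
  f(x) = 5·x + 1   ⇒   f'(x) = 5
  g(x) = 4·x   ⇒   g'(x) = 4
  lim(x→∞) f'(x)/g'(x) = lim(x→∞) (5)/(4)
  = 5/4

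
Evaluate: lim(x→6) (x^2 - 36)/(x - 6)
This is a standard limit.

Factor or rationalize the expression:
  lim(x→6) (x^2 - 36)/(x - 6) = 12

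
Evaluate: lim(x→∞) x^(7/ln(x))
This is an exponential indeterminate form.

For exponential indeterminate forms, take the natural log:
  Let L = lim(x→∞) x^(7/ln(x))
  Then ln(L) = lim(x→∞) [exponent × ln(base)]
  Evaluate using L'Hôpital or standard limits, then exponentiate.
  L = e^(7)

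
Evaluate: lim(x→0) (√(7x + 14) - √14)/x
This is a standard limit.

Factor or rationalize the expression:
  lim(x→0) (√(7x + 14) - √14)/x = sqrt(14)/4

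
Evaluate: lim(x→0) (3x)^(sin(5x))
This is an exponential indeterminate form.

For exponential indeterminate forms, take the natural log:
  Let L = lim(x→0) (3x)^(sin(5x))
  Then ln(L) = lim(x→0) [exponent × ln(base)]
  Evaluate using L'Hôpital or standard limits, then exponentiate.
  L = 1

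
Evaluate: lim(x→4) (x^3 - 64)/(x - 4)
This is a standard limit.

Factor or rationalize the expression:
  lim(x→4) (x^3 - 64)/(x - 4) = 48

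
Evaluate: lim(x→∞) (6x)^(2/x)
This is an exponential indeterminate form.

For exponential indeterminate forms, take the natural log:
  Let L = lim(x→∞) (6x)^(2/x)
  Then ln(L) = lim(x→∞) [exponent × ln(base)]
  Evaluate using L'Hôpital or standard limits, then exponentiate.
  L = 1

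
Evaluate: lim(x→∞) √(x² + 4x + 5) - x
This is an ∞-∞ indeterminate form.

Combine fractions or rationalize to convert ∞-∞ to 0/0 form:
  lim(x→∞) √(x² + 4x + 5) - x = 2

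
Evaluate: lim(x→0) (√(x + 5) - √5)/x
This is a standard limit.

Factor or rationalize the expression:
  lim(x→0) (√(x + 5) - √5)/x = sqrt(5)/10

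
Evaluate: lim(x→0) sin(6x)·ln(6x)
This is a 0·∞ indeterminate form.

Rewrite 0·∞ as a quotient (0/0 or ∞/∞ form), then apply L'Hôpital's rule:
  lim(x→0) sin(6x)·ln(6x) = 0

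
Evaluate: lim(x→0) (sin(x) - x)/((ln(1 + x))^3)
This is a 0/0 indeterminate form.

Apply L'Hôpital's rule: differentiate numerator and denominator separately.
  f(x) = -x + sin(x)   ⇒   f'(x) = cos(x) - 1
  g(x) = ln(x + 1)^3   ⇒   g'(x) = 3·ln(x + 1)^2/(x + 1)
  lim(x→0) f'(x)/g'(x) = lim(x→0) (cos(x) - 1)/(3·ln(x + 1)^2/(x + 1))
  = -1/6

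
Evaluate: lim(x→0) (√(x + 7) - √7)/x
This is a standard limit.

Factor or rationalize the expression:
  lim(x→0) (√(x + 7) - √7)/x = sqrt(7)/14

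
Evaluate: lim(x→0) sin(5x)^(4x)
This is an exponential indeterminate form.

For exponential indeterminate forms, take the natural log:
  Let L = lim(x→0) sin(5x)^(4x)
  Then ln(L) = lim(x→0) [exponent × ln(base)]
  Evaluate using L'Hôpital or standard limits, then exponentiate.
  L = 1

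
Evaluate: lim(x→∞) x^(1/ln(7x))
This is an exponential indeterminate form.

For exponential indeterminate forms, take the natural log:
  Let L = lim(x→∞) x^(1/ln(7x))
  Then ln(L) = lim(x→∞) [exponent × ln(base)]
  Evaluate using L'Hôpital or standard limits, then exponentiate.
  L = e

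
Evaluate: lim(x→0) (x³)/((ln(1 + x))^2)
This is a 0/0 indeterminate form.

Apply L'Hôpital's rule: differentiate numerator and denominator separately.
  f(x) = x^3   ⇒   f'(x) = 3·x^2
  g(x) = ln(x + 1)^2   ⇒   g'(x) = 2·ln(x + 1)/(x + 1)
  lim(x→0) f'(x)/g'(x) = lim(x→0) (3·x^2)/(2·ln(x + 1)/(x + 1))
  = 0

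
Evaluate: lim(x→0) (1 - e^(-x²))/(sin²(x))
This is a 0/0 indeterminate form.

Apply L'Hôpital's rule: differentiate numerator and denominator separately.
  f(x) = 1 - e^(-x^2)   ⇒   f'(x) = 2·x·e^(-x^2)
  g(x) = sin(x)^2   ⇒   g'(x) = 2·sin(x)·cos(x)
  lim(x→0) f'(x)/g'(x) = lim(x→0) (2·x·e^(-x^2))/(2·sin(x)·cos(x))
  = 1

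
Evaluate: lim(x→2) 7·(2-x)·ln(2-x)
This is a 0·∞ indeterminate form.

Rewrite 0·∞ as a quotient (0/0 or ∞/∞ form), then apply L'Hôpital's rule:
  lim(x→2) 7·(2-x)·ln(2-x) = 0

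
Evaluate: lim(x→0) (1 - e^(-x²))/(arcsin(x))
This is a 0/0 indeterminate form.

Apply L'Hôpital's rule: differentiate numerator and denominator separately.
  f(x) = 1 - e^(-x^2)   ⇒   f'(x) = 2·x·e^(-x^2)
  g(x) = asin(x)   ⇒   g'(x) = 1/sqrt(1 - x^2)
  lim(x→0) f'(x)/g'(x) = lim(x→0) (2·x·e^(-x^2))/(1/sqrt(1 - x^2))
  = 0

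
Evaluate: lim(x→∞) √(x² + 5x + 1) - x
This is an ∞-∞ indeterminate form.

Combine fractions or rationalize to convert ∞-∞ to 0/0 form:
  lim(x→∞) √(x² + 5x + 1) - x = 5/2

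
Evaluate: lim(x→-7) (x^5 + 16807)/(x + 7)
This is a standard limit.

Factor or rationalize the expression:
  lim(x→-7) (x^5 + 16807)/(x + 7) = 12005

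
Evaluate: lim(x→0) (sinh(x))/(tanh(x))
This is a 0/0 indeterminate form.

Apply L'Hôpital's rule: differentiate numerator and denominator separately.
  f(x) = sinh(x)   ⇒   f'(x) = cosh(x)
  g(x) = tanh(x)   ⇒   g'(x) = 1 - tanh(x)^2
  lim(x→0) f'(x)/g'(x) = lim(x→0) (cosh(x))/(1 - tanh(x)^2)
  = 1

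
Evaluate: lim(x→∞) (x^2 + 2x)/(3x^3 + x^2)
This is an ∞/∞ indeterminate form.

Apply L'Hôpital's rule: differentiate numerator and denominator separately.
  f(x) = x^2 + 2·x   ⇒   f'(x) = 2·x + 2
  g(x) = 3·x^3 + x^2   ⇒   g'(x) = 9·x^2 + 2·x
  lim(x→∞) f'(x)/g'(x) = lim(x→∞) (2·x + 2)/(9·x^2 + 2·x)
  = 0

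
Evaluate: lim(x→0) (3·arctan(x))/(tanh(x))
This is a 0/0 indeterminate form.

Apply L'Hôpital's rule: differentiate numerator and denominator separately.
  f(x) = 3·atan(x)   ⇒   f'(x) = 3/(x^2 + 1)
  g(x) = tanh(x)   ⇒   g'(x) = 1 - tanh(x)^2
  lim(x→0) f'(x)/g'(x) = lim(x→0) (3/(x^2 + 1))/(1 - tanh(x)^2)
  = 3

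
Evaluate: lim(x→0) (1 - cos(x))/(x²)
This is a 0/0 indeterminate form.

Apply L'Hôpital's rule: differentiate numerator and denominator separately.
  f(x) = 1 - cos(x)   ⇒   f'(x) = sin(x)
  g(x) = x^2   ⇒   g'(x) = 2·x
  lim(x→0) f'(x)/g'(x) = lim(x→0) (sin(x))/(2·x)
  = 1/2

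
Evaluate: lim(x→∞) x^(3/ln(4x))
This is an exponential indeterminate form.

For exponential indeterminate forms, take the natural log:
  Let L = lim(x→∞) x^(3/ln(4x))
  Then ln(L) = lim(x→∞) [exponent × ln(base)]
  Evaluate using L'Hôpital or standard limits, then exponentiate.
  L = e^(3)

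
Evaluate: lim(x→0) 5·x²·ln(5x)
This is a 0·∞ indeterminate form.

Rewrite 0·∞ as a quotient (0/0 or ∞/∞ form), then apply L'Hôpital's rule:
  lim(x→0) 5·x²·ln(5x) = 0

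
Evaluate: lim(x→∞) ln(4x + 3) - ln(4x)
This is an ∞-∞ indeterminate form.

Combine fractions or rationalize to convert ∞-∞ to 0/0 form:
  lim(x→∞) ln(4x + 3) - ln(4x) = 0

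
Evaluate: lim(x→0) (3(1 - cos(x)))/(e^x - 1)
This is a 0/0 indeterminate form.

Apply L'Hôpital's rule: differentiate numerator and denominator separately.
  f(x) = 3 - 3·cos(x)   ⇒   f'(x) = 3·sin(x)
  g(x) = e^(x) - 1   ⇒   g'(x) = e^(x)
  lim(x→0) f'(x)/g'(x) = lim(x→0) (3·sin(x))/(e^(x))
  = 0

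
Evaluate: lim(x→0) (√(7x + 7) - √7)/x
This is a standard limit.

Factor or rationalize the expression:
  lim(x→0) (√(7x + 7) - √7)/x = sqrt(7)/2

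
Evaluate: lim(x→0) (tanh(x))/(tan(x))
This is a 0/0 indeterminate form.

Apply L'Hôpital's rule: differentiate numerator and denominator separately.
  f(x) = tanh(x)   ⇒   f'(x) = 1 - tanh(x)^2
  g(x) = tan(x)   ⇒   g'(x) = tan(x)^2 + 1
  lim(x→0) f'(x)/g'(x) = lim(x→0) (1 - tanh(x)^2)/(tan(x)^2 + 1)
  = 1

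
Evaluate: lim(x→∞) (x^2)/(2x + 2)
This is an ∞/∞ indeterminate form.

Apply L'Hôpital's rule: differentiate numerator and denominator separately.
  f(x) = x^2   ⇒   f'(x) = 2·x
  g(x) = 2·x + 2   ⇒   g'(x) = 2
  lim(x→∞) f'(x)/g'(x) = lim(x→∞) (2·x)/(2)
  = ∞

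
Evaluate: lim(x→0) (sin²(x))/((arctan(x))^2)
This is a 0/0 indeterminate form.

Apply L'Hôpital's rule: differentiate numerator and denominator separately.
  f(x) = sin(x)^2   ⇒   f'(x) = 2·sin(x)·cos(x)
  g(x) = atan(x)^2   ⇒   g'(x) = 2·atan(x)/(x^2 + 1)
  lim(x→0) f'(x)/g'(x) = lim(x→0) (2·sin(x)·cos(x))/(2·atan(x)/(x^2 + 1))
  = 1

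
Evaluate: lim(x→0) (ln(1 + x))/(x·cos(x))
This is a 0/0 indeterminate form.

Apply L'Hôpital's rule: differentiate numerator and denominator separately.
  f(x) = ln(x + 1)   ⇒   f'(x) = 1/(x + 1)
  g(x) = x·cos(x)   ⇒   g'(x) = -x·sin(x) + cos(x)
  lim(x→0) f'(x)/g'(x) = lim(x→0) (1/(x + 1))/(-x·sin(x) + cos(x))
  = 1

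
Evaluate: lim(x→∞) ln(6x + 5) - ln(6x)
This is an ∞-∞ indeterminate form.

Combine fractions or rationalize to convert ∞-∞ to 0/0 form:
  lim(x→∞) ln(6x + 5) - ln(6x) = 0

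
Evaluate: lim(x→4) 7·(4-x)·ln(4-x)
This is a 0·∞ indeterminate form.

Rewrite 0·∞ as a quotient (0/0 or ∞/∞ form), then apply L'Hôpital's rule:
  lim(x→4) 7·(4-x)·ln(4-x) = 0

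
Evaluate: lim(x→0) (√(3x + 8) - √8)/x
This is a standard limit.

Factor or rationalize the expression:
  lim(x→0) (√(3x + 8) - √8)/x = 3·sqrt(2)/8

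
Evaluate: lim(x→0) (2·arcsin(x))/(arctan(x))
This is a 0/0 indeterminate form.

Apply L'Hôpital's rule: differentiate numerator and denominator separately.
  f(x) = 2·asin(x)   ⇒   f'(x) = 2/sqrt(1 - x^2)
  g(x) = atan(x)   ⇒   g'(x) = 1/(x^2 + 1)
  lim(x→0) f'(x)/g'(x) = lim(x→0) (2/sqrt(1 - x^2))/(1/(x^2 + 1))
  = 2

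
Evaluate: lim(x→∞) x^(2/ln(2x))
This is an exponential indeterminate form.

For exponential indeterminate forms, take the natural log:
  Let L = lim(x→∞) x^(2/ln(2x))
  Then ln(L) = lim(x→∞) [exponent × ln(base)]
  Evaluate using L'Hôpital or standard limits, then exponentiate.
  L = e²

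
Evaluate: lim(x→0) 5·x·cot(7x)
This is a 0·∞ indeterminate form.

Rewrite 0·∞ as a quotient (0/0 or ∞/∞ form), then apply L'Hôpital's rule:
  lim(x→0) 5·x·cot(7x) = 5/7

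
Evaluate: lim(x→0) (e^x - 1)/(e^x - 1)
This is a 0/0 indeterminate form.

Apply L'Hôpital's rule: differentiate numerator and denominator separately.
  f(x) = e^(x) - 1   ⇒   f'(x) = e^(x)
  g(x) = e^(x) - 1   ⇒   g'(x) = e^(x)
  lim(x→0) f'(x)/g'(x) = lim(x→0) (e^(x))/(e^(x))
  = 1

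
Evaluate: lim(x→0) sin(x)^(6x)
This is an exponential indeterminate form.

For exponential indeterminate forms, take the natural log:
  Let L = lim(x→0) sin(x)^(6x)
  Then ln(L) = lim(x→0) [exponent × ln(base)]
  Evaluate using L'Hôpital or standard limits, then exponentiate.
  L = 1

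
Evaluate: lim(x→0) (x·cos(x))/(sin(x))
This is a 0/0 indeterminate form.

Apply L'Hôpital's rule: differentiate numerator and denominator separately.
  f(x) = x·cos(x)   ⇒   f'(x) = -x·sin(x) + cos(x)
  g(x) = sin(x)   ⇒   g'(x) = cos(x)
  lim(x→0) f'(x)/g'(x) = lim(x→0) (-x·sin(x) + cos(x))/(cos(x))
  = 1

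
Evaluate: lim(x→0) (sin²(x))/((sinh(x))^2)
This is a 0/0 indeterminate form.

Apply L'Hôpital's rule: differentiate numerator and denominator separately.
  f(x) = sin(x)^2   ⇒   f'(x) = 2·sin(x)·cos(x)
  g(x) = sinh(x)^2   ⇒   g'(x) = 2·sinh(x)·cosh(x)
  lim(x→0) f'(x)/g'(x) = lim(x→0) (2·sin(x)·cos(x))/(2·sinh(x)·cosh(x))
  = 1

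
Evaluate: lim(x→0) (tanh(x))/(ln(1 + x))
This is a 0/0 indeterminate form.

Apply L'Hôpital's rule: differentiate numerator and denominator separately.
  f(x) = tanh(x)   ⇒   f'(x) = 1 - tanh(x)^2
  g(x) = ln(x + 1)   ⇒   g'(x) = 1/(x + 1)
  lim(x→0) f'(x)/g'(x) = lim(x→0) (1 - tanh(x)^2)/(1/(x + 1))
  = 1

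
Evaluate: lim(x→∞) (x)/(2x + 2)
This is an ∞/∞ indeterminate form.

Apply L'Hôpital's rule: differentiate numerator and denominator separately.
  f(x) = x   ⇒   f'(x) = 1
  g(x) = 2·x + 2   ⇒   g'(x) = 2
  lim(x→∞) f'(x)/g'(x) = lim(x→∞) (1)/(2)
  = 1/2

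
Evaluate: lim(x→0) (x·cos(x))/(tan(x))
This is a 0/0 indeterminate form.

Apply L'Hôpital's rule: differentiate numerator and denominator separately.
  f(x) = x·cos(x)   ⇒   f'(x) = -x·sin(x) + cos(x)
  g(x) = tan(x)   ⇒   g'(x) = tan(x)^2 + 1
  lim(x→0) f'(x)/g'(x) = lim(x→0) (-x·sin(x) + cos(x))/(tan(x)^2 + 1)
  = 1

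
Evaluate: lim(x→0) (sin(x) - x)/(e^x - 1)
This is a 0/0 indeterminate form.

Apply L'Hôpital's rule: differentiate numerator and denominator separately.
  f(x) = -x + sin(x)   ⇒   f'(x) = cos(x) - 1
  g(x) = e^(x) - 1   ⇒   g'(x) = e^(x)
  lim(x→0) f'(x)/g'(x) = lim(x→0) (cos(x) - 1)/(e^(x))
  = 0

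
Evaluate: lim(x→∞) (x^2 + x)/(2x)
This is an ∞/∞ indeterminate form.

Apply L'Hôpital's rule: differentiate numerator and denominator separately.
  f(x) = x^2 + x   ⇒   f'(x) = 2·x + 1
  g(x) = 2·x   ⇒   g'(x) = 2
  lim(x→∞) f'(x)/g'(x) = lim(x→∞) (2·x + 1)/(2)
  = ∞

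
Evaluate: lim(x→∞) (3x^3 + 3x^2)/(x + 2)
This is an ∞/∞ indeterminate form.

Apply L'Hôpital's rule: differentiate numerator and denominator separately.
  f(x) = 3·x^3 + 3·x^2   ⇒   f'(x) = 9·x^2 + 6·x
  g(x) = x + 2   ⇒   g'(x) = 1
  lim(x→∞) f'(x)/g'(x) = lim(x→∞) (9·x^2 + 6·x)/(1)
  = ∞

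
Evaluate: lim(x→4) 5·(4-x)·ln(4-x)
This is a 0·∞ indeterminate form.

Rewrite 0·∞ as a quotient (0/0 or ∞/∞ form), then apply L'Hôpital's rule:
  lim(x→4) 5·(4-x)·ln(4-x) = 0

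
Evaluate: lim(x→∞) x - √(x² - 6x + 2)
This is an ∞-∞ indeterminate form.

Combine fractions or rationalize to convert ∞-∞ to 0/0 form:
  lim(x→∞) x - √(x² - 6x + 2) = 3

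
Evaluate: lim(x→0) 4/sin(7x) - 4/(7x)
This is an ∞-∞ indeterminate form.

Combine fractions or rationalize to convert ∞-∞ to 0/0 form:
  lim(x→0) 4/sin(7x) - 4/(7x) = 0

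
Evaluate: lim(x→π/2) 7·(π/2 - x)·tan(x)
This is a 0·∞ indeterminate form.

Rewrite 0·∞ as a quotient (0/0 or ∞/∞ form), then apply L'Hôpital's rule:
  lim(x→π/2) 7·(π/2 - x)·tan(x) = 7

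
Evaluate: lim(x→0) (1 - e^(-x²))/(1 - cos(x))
This is a 0/0 indeterminate form.

Apply L'Hôpital's rule: differentiate numerator and denominator separately.
  f(x) = 1 - e^(-x^2)   ⇒   f'(x) = 2·x·e^(-x^2)
  g(x) = 1 - cos(x)   ⇒   g'(x) = sin(x)
  lim(x→0) f'(x)/g'(x) = lim(x→0) (2·x·e^(-x^2))/(sin(x))
  = 2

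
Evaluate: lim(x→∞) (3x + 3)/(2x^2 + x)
This is an ∞/∞ indeterminate form.

Apply L'Hôpital's rule: differentiate numerator and denominator separately.
  f(x) = 3·x + 3   ⇒   f'(x) = 3
  g(x) = 2·x^2 + x   ⇒   g'(x) = 4·x + 1
  lim(x→∞) f'(x)/g'(x) = lim(x→∞) (3)/(4·x + 1)
  = 0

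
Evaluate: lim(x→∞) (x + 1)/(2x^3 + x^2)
This is an ∞/∞ indeterminate form.

Apply L'Hôpital's rule: differentiate numerator and denominator separately.
  f(x) = x + 1   ⇒   f'(x) = 1
  g(x) = 2·x^3 + x^2   ⇒   g'(x) = 6·x^2 + 2·x
  lim(x→∞) f'(x)/g'(x) = lim(x→∞) (1)/(6·x^2 + 2·x)
  = 0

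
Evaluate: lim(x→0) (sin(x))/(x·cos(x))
This is a 0/0 indeterminate form.

Apply L'Hôpital's rule: differentiate numerator and denominator separately.
  f(x) = sin(x)   ⇒   f'(x) = cos(x)
  g(x) = x·cos(x)   ⇒   g'(x) = -x·sin(x) + cos(x)
  lim(x→0) f'(x)/g'(x) = lim(x→0) (cos(x))/(-x·sin(x) + cos(x))
  = 1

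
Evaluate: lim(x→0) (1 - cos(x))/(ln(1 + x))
This is a 0/0 indeterminate form.

Apply L'Hôpital's rule: differentiate numerator and denominator separately.
  f(x) = 1 - cos(x)   ⇒   f'(x) = sin(x)
  g(x) = ln(x + 1)   ⇒   g'(x) = 1/(x + 1)
  lim(x→0) f'(x)/g'(x) = lim(x→0) (sin(x))/(1/(x + 1))
  = 0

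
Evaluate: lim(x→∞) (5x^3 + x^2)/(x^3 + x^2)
This is an ∞/∞ indeterminate form.

Apply L'Hôpital's rule: differentiate numerator and denominator separately.
  f(x) = 5·x^3 + x^2   ⇒   f'(x) = 15·x^2 + 2·x
  g(x) = x^3 + x^2   ⇒   g'(x) = 3·x^2 + 2·x
  lim(x→∞) f'(x)/g'(x) = lim(x→∞) (15·x^2 + 2·x)/(3·x^2 + 2·x)
  = 5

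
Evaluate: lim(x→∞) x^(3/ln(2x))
This is an exponential indeterminate form.

For exponential indeterminate forms, take the natural log:
  Let L = lim(x→∞) x^(3/ln(2x))
  Then ln(L) = lim(x→∞) [exponent × ln(base)]
  Evaluate using L'Hôpital or standard limits, then exponentiate.
  L = e^(3)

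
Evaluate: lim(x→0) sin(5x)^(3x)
This is an exponential indeterminate form.

For exponential indeterminate forms, take the natural log:
  Let L = lim(x→0) sin(5x)^(3x)
  Then ln(L) = lim(x→0) [exponent × ln(base)]
  Evaluate using L'Hôpital or standard limits, then exponentiate.
  L = 1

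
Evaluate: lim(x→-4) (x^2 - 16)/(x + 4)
This is a standard limit.

Factor or rationalize the expression:
  lim(x→-4) (x^2 - 16)/(x + 4) = -8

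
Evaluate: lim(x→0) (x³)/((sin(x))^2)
This is a 0/0 indeterminate form.

Apply L'Hôpital's rule: differentiate numerator and denominator separately.
  f(x) = x^3   ⇒   f'(x) = 3·x^2
  g(x) = sin(x)^2   ⇒   g'(x) = 2·sin(x)·cos(x)
  lim(x→0) f'(x)/g'(x) = lim(x→0) (3·x^2)/(2·sin(x)·cos(x))
  = 0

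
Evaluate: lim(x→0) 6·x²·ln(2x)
This is a 0·∞ indeterminate form.

Rewrite 0·∞ as a quotient (0/0 or ∞/∞ form), then apply L'Hôpital's rule:
  lim(x→0) 6·x²·ln(2x) = 0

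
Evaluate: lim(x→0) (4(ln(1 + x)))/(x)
This is a 0/0 indeterminate form.

Apply L'Hôpital's rule: differentiate numerator and denominator separately.
  f(x) = 4·ln(x + 1)   ⇒   f'(x) = 4/(x + 1)
  g(x) = x   ⇒   g'(x) = 1
  lim(x→0) f'(x)/g'(x) = lim(x→0) (4/(x + 1))/(1)
  = 4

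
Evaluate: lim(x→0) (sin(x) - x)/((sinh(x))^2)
This is a 0/0 indeterminate form.

Apply L'Hôpital's rule: differentiate numerator and denominator separately.
  f(x) = -x + sin(x)   ⇒   f'(x) = cos(x) - 1
  g(x) = sinh(x)^2   ⇒   g'(x) = 2·sinh(x)·cosh(x)
  lim(x→0) f'(x)/g'(x) = lim(x→0) (cos(x) - 1)/(2·sinh(x)·cosh(x))
  = 0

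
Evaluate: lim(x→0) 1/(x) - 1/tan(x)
This is an ∞-∞ indeterminate form.

Combine fractions or rationalize to convert ∞-∞ to 0/0 form:
  lim(x→0) 1/(x) - 1/tan(x) = 0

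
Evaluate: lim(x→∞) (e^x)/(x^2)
This is an ∞/∞ indeterminate form.

Apply L'Hôpital's rule: differentiate numerator and denominator separately.
  f(x) = e^(x)   ⇒   f'(x) = e^(x)
  g(x) = x^2   ⇒   g'(x) = 2·x
  lim(x→∞) f'(x)/g'(x) = lim(x→∞) (e^(x))/(2·x)
  = ∞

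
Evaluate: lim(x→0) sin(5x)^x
This is an exponential indeterminate form.

For exponential indeterminate forms, take the natural log:
  Let L = lim(x→0) sin(5x)^x
  Then ln(L) = lim(x→0) [exponent × ln(base)]
  Evaluate using L'Hôpital or standard limits, then exponentiate.
  L = 1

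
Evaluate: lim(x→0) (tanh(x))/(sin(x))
This is a 0/0 indeterminate form.

Apply L'Hôpital's rule: differentiate numerator and denominator separately.
  f(x) = tanh(x)   ⇒   f'(x) = 1 - tanh(x)^2
  g(x) = sin(x)   ⇒   g'(x) = cos(x)
  lim(x→0) f'(x)/g'(x) = lim(x→0) (1 - tanh(x)^2)/(cos(x))
  = 1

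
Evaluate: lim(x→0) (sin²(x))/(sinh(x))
This is a 0/0 indeterminate form.

Apply L'Hôpital's rule: differentiate numerator and denominator separately.
  f(x) = sin(x)^2   ⇒   f'(x) = 2·sin(x)·cos(x)
  g(x) = sinh(x)   ⇒   g'(x) = cosh(x)
  lim(x→0) f'(x)/g'(x) = lim(x→0) (2·sin(x)·cos(x))/(cosh(x))
  = 0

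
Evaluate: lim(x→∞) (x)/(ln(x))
This is an ∞/∞ indeterminate form.

Apply L'Hôpital's rule: differentiate numerator and denominator separately.
  f(x) = x   ⇒   f'(x) = 1
  g(x) = ln(x)   ⇒   g'(x) = 1/x
  lim(x→∞) f'(x)/g'(x) = lim(x→∞) (1)/(1/x)
  = ∞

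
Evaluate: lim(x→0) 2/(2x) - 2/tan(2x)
This is an ∞-∞ indeterminate form.

Combine fractions or rationalize to convert ∞-∞ to 0/0 form:
  lim(x→0) 2/(2x) - 2/tan(2x) = 0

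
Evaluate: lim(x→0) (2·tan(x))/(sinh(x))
This is a 0/0 indeterminate form.

Apply L'Hôpital's rule: differentiate numerator and denominator separately.
  f(x) = 2·tan(x)   ⇒   f'(x) = 2·tan(x)^2 + 2
  g(x) = sinh(x)   ⇒   g'(x) = cosh(x)
  lim(x→0) f'(x)/g'(x) = lim(x→0) (2·tan(x)^2 + 2)/(cosh(x))
  = 2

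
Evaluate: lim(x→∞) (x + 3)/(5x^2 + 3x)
This is an ∞/∞ indeterminate form.

Apply L'Hôpital's rule: differentiate numerator and denominator separately.
  f(x) = x + 3   ⇒   f'(x) = 1
  g(x) = 5·x^2 + 3·x   ⇒   g'(x) = 10·x + 3
  lim(x→∞) f'(x)/g'(x) = lim(x→∞) (1)/(10·x + 3)
  = 0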